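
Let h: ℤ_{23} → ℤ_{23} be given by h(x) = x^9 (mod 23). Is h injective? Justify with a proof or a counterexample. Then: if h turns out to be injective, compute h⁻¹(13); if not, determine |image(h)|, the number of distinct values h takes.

4

Since 23 is prime, the nonzero elements of ℤ_{23} form a cyclic group of order 22.
As gcd(9, 22) = 1, raising to the 9th power is a bijection on this group: if s^9 ≡ t^9 then (st^{−1})^9 = 1, and the only element of order dividing gcd(9, 22) = 1 is 1, so s = t.
With h(0) = 0 this makes h injective on all of ℤ_{23}, hence bijective (finite equal-size domain and codomain). In particular h is injective.
Since h is injective, we find the preimage of 13. The inverse of x ↦ x^9 on (ℤ_{23})^× is x ↦ x^5, because 9·5 = 45 = 2·22 + 1 ≡ 1 (mod 22) and x^{22} = 1 for x ≠ 0 (Fermat). So h⁻¹(13) = 13^5 mod 23.
Repeated squaring mod 23: 13^1 ≡ 13, 13^2 ≡ 13² = 169 ≡ 8, 13^4 ≡ 8² = 64 ≡ 18. Since 5 = 4 + 1, 13^5 ≡ 18·13: 18·13 = 234 ≡ 4. So 13^5 ≡ 4 (mod 23).
Hence h⁻¹(13) = 4.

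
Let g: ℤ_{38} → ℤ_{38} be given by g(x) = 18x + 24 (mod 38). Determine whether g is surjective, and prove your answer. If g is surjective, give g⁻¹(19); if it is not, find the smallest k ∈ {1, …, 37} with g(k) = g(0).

19

Since gcd(18, 38) = 2, we have 18x ≡ 0 (mod 2) for all x, so g(x) ≡ 0 (mod 2).
But 1 ≢ 0 (mod 2), so 1 ∈ ℤ_{38} has no preimage. So g is not surjective.
Since g is not surjective, we find the least positive k with g(k) = g(0): this means 18k ≡ 0 (mod 38), i.e. 38 ∣ 18k. Since gcd(18, 38) = 2, dividing through by 2 this holds exactly when 19 ∣ 9k, and as gcd(9, 19) = 1, exactly when 19 ∣ k.
The smallest positive such k is 19.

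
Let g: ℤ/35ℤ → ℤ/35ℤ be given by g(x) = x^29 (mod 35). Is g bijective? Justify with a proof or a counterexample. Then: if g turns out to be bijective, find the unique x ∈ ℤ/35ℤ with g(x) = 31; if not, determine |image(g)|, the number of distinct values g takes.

Computing x^29 mod 35 for each x (by repeated squaring, reducing mod 35 at every step), the values g(0), g(1), …, g(34) are: 0, 1, 32, 33, 9, 10, 6, 7, 8, 4, 5, 16, 17, 13, 14, 15, 11, 12, 23, 24, 20, 21, 22, 18, 19, 30, 31, 27, 28, 29, 25, 26, 2, 3, 34.
Every element of ℤ/35ℤ appears exactly once in this list, so g is a bijection, and in particular bijective.
Since g is bijective, we read off the preimage of 31 from the same table: g(26) = 31, so g⁻¹(31) = 26.

26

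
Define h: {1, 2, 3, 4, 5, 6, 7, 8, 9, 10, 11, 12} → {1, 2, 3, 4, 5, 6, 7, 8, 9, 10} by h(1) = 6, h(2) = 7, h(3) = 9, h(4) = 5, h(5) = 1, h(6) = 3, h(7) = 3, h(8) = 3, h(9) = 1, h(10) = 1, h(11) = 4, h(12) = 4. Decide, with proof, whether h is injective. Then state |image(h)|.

h(6) = 3 = h(7) with 6 ≠ 7, so h is not injective.
The image of h is {1, 3, 4, 5, 6, 7, 9}, which has 7 elements.

7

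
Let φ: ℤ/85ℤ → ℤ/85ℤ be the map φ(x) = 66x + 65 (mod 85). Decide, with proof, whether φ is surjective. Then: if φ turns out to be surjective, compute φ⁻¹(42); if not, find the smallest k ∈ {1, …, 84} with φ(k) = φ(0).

37

Recall: surjectivity means every element of the codomain has a preimage under φ.
Since gcd(66, 85) = 1, 66 is invertible modulo 85. Euclid's algorithm: 85 = 1·66 + 19, 66 = 3·19 + 9, 19 = 2·9 + 1; back-substituting gives 1 = 76·66 − 59·85, so 66⁻¹ ≡ 76 (mod 85).
Then y ↦ 76(y − 65) is a two-sided inverse to φ, so every y ∈ ℤ/85ℤ has a preimage.
Hence φ is surjective.
Since φ is surjective, we compute φ⁻¹(42): solve 66x + 65 ≡ 42 (mod 85), i.e. 66x ≡ 62 (mod 85).
Multiplying by 66⁻¹ = 76 gives x ≡ 76·62 = 4712 = 55·85 + 37 ≡ 37 (mod 85).
Check: φ(37) = 66·37 + 65 = 2507 = 29·85 + 42 ≡ 42 (mod 85).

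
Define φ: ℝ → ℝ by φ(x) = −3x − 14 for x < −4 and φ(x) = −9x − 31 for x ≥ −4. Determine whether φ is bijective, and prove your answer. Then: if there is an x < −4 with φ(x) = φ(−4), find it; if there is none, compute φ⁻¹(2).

Both pieces are strictly decreasing (slopes −3 and −9), so each is injective on its own interval.
The left piece maps (−∞, −4) onto (−2, ∞); the right piece maps [−4, ∞) onto (−∞, 5].
These images overlap. In particular φ(−4) = 5 (right piece), and solving −3x − 14 = 5 on the left piece gives x = −19/3 < −4.
So φ(−19/3) = φ(−4) with −19/3 ≠ −4, and φ is not injective, hence not bijective. This x = −19/3 is the requested value below −4.

-19/3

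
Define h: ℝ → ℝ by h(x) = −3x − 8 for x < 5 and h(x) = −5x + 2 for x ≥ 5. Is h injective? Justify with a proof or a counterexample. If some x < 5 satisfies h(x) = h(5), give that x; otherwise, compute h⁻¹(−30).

Both pieces are strictly decreasing (slopes −3 and −5), so each is injective on its own interval.
The left piece maps (−∞, 5) onto (−23, ∞); the right piece maps [5, ∞) onto (−∞, −23].
These images are disjoint, so no value is attained by both pieces. Hence h is injective.
Because the two images are disjoint, no x < 5 has h(x) = h(5), so we compute h⁻¹(−30): −30 lies in (−∞, −23], so solve −5x + 2 = −30: x = (−30 − 2)/(−5) = 32/5.

32/5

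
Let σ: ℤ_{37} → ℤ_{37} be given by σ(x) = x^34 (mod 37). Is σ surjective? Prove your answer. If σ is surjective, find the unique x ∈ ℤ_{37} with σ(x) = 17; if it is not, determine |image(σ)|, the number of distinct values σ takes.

19

σ(18): Repeated squaring mod 37: 18^1 ≡ 18, 18^2 ≡ 18² = 324 ≡ 28, 18^4 ≡ 28² = 784 ≡ 7, 18^8 ≡ 7² = 49 ≡ 12, 18^16 ≡ 12² = 144 ≡ 33, 18^32 ≡ 33² = 1089 ≡ 16. Since 34 = 32 + 2, 18^34 ≡ 16·28: 16·28 = 448 ≡ 4. So 18^34 ≡ 4 (mod 37).
σ(19): Repeated squaring mod 37: 19^1 ≡ 19, 19^2 ≡ 19² = 361 ≡ 28, 19^4 ≡ 28² = 784 ≡ 7, 19^8 ≡ 7² = 49 ≡ 12, 19^16 ≡ 12² = 144 ≡ 33, 19^32 ≡ 33² = 1089 ≡ 16. Since 34 = 32 + 2, 19^34 ≡ 16·28: 16·28 = 448 ≡ 4. So 19^34 ≡ 4 (mod 37).
So σ(18) = σ(19) = 4 while 18 ≠ 19, hence σ is not injective.
A non-injective map from the 37-element set ℤ_{37} to itself takes at most 36 distinct values, so it cannot be surjective. So σ is not surjective.
Since σ is not surjective, we determine |image(σ)|. Computing x^34 mod 37 for each x (by repeated squaring, reducing mod 37 at every step), the values σ(0), σ(1), …, σ(36) are: 0, 1, 28, 33, 7, 3, 36, 34, 11, 16, 10, 26, 9, 30, 27, 25, 12, 21, 4, 4, 21, 12, 25, 27, 30, 9, 26, 10, 16, 11, 34, 36, 3, 7, 33, 28, 1.
The distinct values are {0, 1, 3, 4, 7, 9, 10, 11, 12, 16, 21, 25, 26, 27, 28, 30, 33, 34, 36}; there are 19 of them.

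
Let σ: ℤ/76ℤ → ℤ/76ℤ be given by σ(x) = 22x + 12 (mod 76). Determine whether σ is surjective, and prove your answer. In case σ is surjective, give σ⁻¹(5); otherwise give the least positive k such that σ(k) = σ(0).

Since gcd(22, 76) = 2, we have 22x ≡ 0 (mod 2) for all x, so σ(x) ≡ 0 (mod 2).
But 1 ≢ 0 (mod 2), so 1 ∈ ℤ/76ℤ has no preimage. Thus σ is not surjective.
Since σ is not surjective, we find the least positive k with σ(k) = σ(0): this means 22k ≡ 0 (mod 76), i.e. 76 ∣ 22k. Since gcd(22, 76) = 2, dividing through by 2 this holds exactly when 38 ∣ 11k, and as gcd(11, 38) = 1, exactly when 38 ∣ k.
The smallest positive such k is 38.

38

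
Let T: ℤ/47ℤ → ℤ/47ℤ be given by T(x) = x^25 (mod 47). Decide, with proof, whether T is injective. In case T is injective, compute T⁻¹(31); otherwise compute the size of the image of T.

43

Since 47 is prime, the nonzero elements of ℤ/47ℤ form a cyclic group of order 46.
As gcd(25, 46) = 1, raising to the 25th power is a bijection on this group: if x_1^25 ≡ x_2^25 then (x_1x_2^{−1})^25 = 1, and the only element of order dividing gcd(25, 46) = 1 is 1, so x_1 = x_2.
With T(0) = 0 this makes T injective on all of ℤ/47ℤ, hence bijective (finite equal-size domain and codomain). In particular T is injective.
Since T is injective, we find the preimage of 31. The inverse of x ↦ x^25 on (ℤ/47ℤ)^× is x ↦ x^35, because 25·35 = 875 = 19·46 + 1 ≡ 1 (mod 46) and x^{46} = 1 for x ≠ 0 (Fermat). So T⁻¹(31) = 31^35 mod 47.
Repeated squaring mod 47: 31^1 ≡ 31, 31^2 ≡ 31² = 961 ≡ 21, 31^4 ≡ 21² = 441 ≡ 18, 31^8 ≡ 18² = 324 ≡ 42, 31^16 ≡ 42² = 1764 ≡ 25, 31^32 ≡ 25² = 625 ≡ 14. Since 35 = 32 + 2 + 1, 31^35 ≡ 14·21·31: 14·21 = 294 ≡ 12, then 12·31 = 372 ≡ 43. So 31^35 ≡ 43 (mod 47).
Hence T⁻¹(31) = 43.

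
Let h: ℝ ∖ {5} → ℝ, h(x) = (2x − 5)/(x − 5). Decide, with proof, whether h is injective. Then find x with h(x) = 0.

5/2

Suppose h(a) = h(b). Cross-multiplying: (2a − 5)(b − 5) = (2b − 5)(a − 5).
Expanding both sides and cancelling the symmetric terms leaves −5·(a − b) = 0. Since −5 ≠ 0, a = b. Thus h is injective.
Solving h(x) = 0: cross-multiplying gives 2x − 5 = 0(x − 5), which rearranges to 2x = 5, so x = 5/2.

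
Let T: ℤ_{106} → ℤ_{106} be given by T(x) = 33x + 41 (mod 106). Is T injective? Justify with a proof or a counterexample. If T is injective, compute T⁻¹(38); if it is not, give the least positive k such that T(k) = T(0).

77

By definition, T is injective when T(x_1) = T(x_2) forces x_1 = x_2.
If T(x_1) = T(x_2), then 33x_1 ≡ 33x_2 (mod 106). Because gcd(33, 106) = 1, we may cancel 33 to get x_1 ≡ x_2 (mod 106).
Thus T is injective.
We now compute 33⁻¹ mod 106 explicitly. Euclid's algorithm: 106 = 3·33 + 7, 33 = 4·7 + 5, 7 = 1·5 + 2, 5 = 2·2 + 1; back-substituting gives 1 = 45·33 − 14·106, so 33⁻¹ ≡ 45 (mod 106).
Since T is injective, we find T⁻¹(38): we need 33x ≡ 38 − 41 ≡ 103 (mod 106). Using 33⁻¹ = 45: x ≡ 45·103 = 4635 = 43·106 + 77, so x = 77.
Check: T(77) = 33·77 + 41 = 2582 = 24·106 + 38 ≡ 38 (mod 106).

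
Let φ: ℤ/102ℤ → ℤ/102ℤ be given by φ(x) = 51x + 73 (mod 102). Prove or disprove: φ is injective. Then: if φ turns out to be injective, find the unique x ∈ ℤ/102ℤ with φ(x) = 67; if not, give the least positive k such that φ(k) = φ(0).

2

We have gcd(51, 102) = 51 > 1. Taking u = 0 and v = 2: φ(0) = 73 and φ(2) = 51·2 + 73 = 175 ≡ 73 (mod 102).
So φ(0) = φ(2) while 0 ≠ 2, thus φ is not injective.
Since φ is not injective, we find the least positive k with φ(k) = φ(0): this means 51k ≡ 0 (mod 102), i.e. 102 ∣ 51k. Since gcd(51, 102) = 51, dividing through by 51 this holds exactly when 2 ∣ k.
The smallest positive such k is 2.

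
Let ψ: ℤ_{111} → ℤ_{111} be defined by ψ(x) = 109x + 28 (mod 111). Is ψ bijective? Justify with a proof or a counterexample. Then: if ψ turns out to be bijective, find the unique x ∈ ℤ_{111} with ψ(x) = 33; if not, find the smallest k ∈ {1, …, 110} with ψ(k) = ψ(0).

53

If ψ(x_1) = ψ(x_2), then 109x_1 ≡ 109x_2 (mod 111). Because gcd(109, 111) = 1, we may cancel 109 to get x_1 ≡ x_2 (mod 111).
We now compute 109⁻¹ mod 111 explicitly. Euclid's algorithm: 111 = 1·109 + 2, 109 = 54·2 + 1; back-substituting gives 1 = 55·109 − 54·111, so 109⁻¹ ≡ 55 (mod 111).
Then y ↦ 55(y − 28) is a two-sided inverse to ψ, so every y ∈ ℤ_{111} has a preimage.
Therefore ψ is bijective.
Since ψ is bijective, we find ψ⁻¹(33): we need 109x ≡ 33 − 28 ≡ 5 (mod 111). Using 109⁻¹ = 55: x ≡ 55·5 = 275 = 2·111 + 53, so x = 53.
Check: ψ(53) = 109·53 + 28 = 5805 = 52·111 + 33 ≡ 33 (mod 111).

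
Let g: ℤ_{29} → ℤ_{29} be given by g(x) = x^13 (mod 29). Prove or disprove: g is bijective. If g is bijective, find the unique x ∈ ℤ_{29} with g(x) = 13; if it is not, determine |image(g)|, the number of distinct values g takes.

9

Since 29 is prime, the nonzero elements of ℤ_{29} form a cyclic group of order 28.
As gcd(13, 28) = 1, raising to the 13th power is a bijection on this group: if s^13 ≡ t^13 then (st^{−1})^13 = 1, and the only element of order dividing gcd(13, 28) = 1 is 1, so s = t.
With g(0) = 0 this makes g injective on all of ℤ_{29}, hence bijective (finite equal-size domain and codomain). In particular g is bijective.
Since g is bijective, we find the preimage of 13. The inverse of x ↦ x^13 on (ℤ_{29})^× is x ↦ x^13, because 13·13 = 169 = 6·28 + 1 ≡ 1 (mod 28) and x^{28} = 1 for x ≠ 0 (Fermat). So g⁻¹(13) = 13^13 mod 29.
Repeated squaring mod 29: 13^1 ≡ 13, 13^2 ≡ 13² = 169 ≡ 24, 13^4 ≡ 24² = 576 ≡ 25, 13^8 ≡ 25² = 625 ≡ 16. Since 13 = 8 + 4 + 1, 13^13 ≡ 16·25·13: 16·25 = 400 ≡ 23, then 23·13 = 299 ≡ 9. So 13^13 ≡ 9 (mod 29).
Hence g⁻¹(13) = 9.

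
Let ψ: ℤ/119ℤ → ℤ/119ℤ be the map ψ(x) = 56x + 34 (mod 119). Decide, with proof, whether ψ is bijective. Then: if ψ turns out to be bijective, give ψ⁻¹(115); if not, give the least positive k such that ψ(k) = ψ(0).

Recall that ψ is injective when ψ(a) = ψ(b) forces a = b.
We have gcd(56, 119) = 7 > 1. Taking a = 0 and b = 17: ψ(0) = 34 and ψ(17) = 56·17 + 34 = 986 ≡ 34 (mod 119).
So ψ(0) = ψ(17) while 0 ≠ 17, therefore ψ is not injective, hence not bijective.
Since ψ is not bijective, we find the least positive k with ψ(k) = ψ(0): this means 56k ≡ 0 (mod 119), i.e. 119 ∣ 56k. Since gcd(56, 119) = 7, dividing through by 7 this holds exactly when 17 ∣ 8k, and as gcd(8, 17) = 1, exactly when 17 ∣ k.
The smallest positive such k is 17.

17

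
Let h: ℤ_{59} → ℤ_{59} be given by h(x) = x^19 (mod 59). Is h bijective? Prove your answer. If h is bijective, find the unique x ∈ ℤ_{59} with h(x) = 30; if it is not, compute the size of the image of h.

Since 59 is prime, the nonzero elements of ℤ_{59} form a cyclic group of order 58.
As gcd(19, 58) = 1, raising to the 19th power is a bijection on this group: if x_1^19 ≡ x_2^19 then (x_1x_2^{−1})^19 = 1, and the only element of order dividing gcd(19, 58) = 1 is 1, so x_1 = x_2.
With h(0) = 0 this makes h injective on all of ℤ_{59}, hence bijective (finite equal-size domain and codomain). In particular h is bijective.
Since h is bijective, we find the preimage of 30. The inverse of x ↦ x^19 on (ℤ_{59})^× is x ↦ x^55, because 19·55 = 1045 = 18·58 + 1 ≡ 1 (mod 58) and x^{58} = 1 for x ≠ 0 (Fermat). So h⁻¹(30) = 30^55 mod 59.
Repeated squaring mod 59: 30^1 ≡ 30, 30^2 ≡ 30² = 900 ≡ 15, 30^4 ≡ 15² = 225 ≡ 48, 30^8 ≡ 48² = 2304 ≡ 3, 30^16 ≡ 3² = 9, 30^32 ≡ 9² = 81 ≡ 22. Since 55 = 32 + 16 + 4 + 2 + 1, 30^55 ≡ 22·9·48·15·30: 22·9 = 198 ≡ 21, then 21·48 = 1008 ≡ 5, then 5·15 = 75 ≡ 16, then 16·30 = 480 ≡ 8. So 30^55 ≡ 8 (mod 59).
Hence h⁻¹(30) = 8.

8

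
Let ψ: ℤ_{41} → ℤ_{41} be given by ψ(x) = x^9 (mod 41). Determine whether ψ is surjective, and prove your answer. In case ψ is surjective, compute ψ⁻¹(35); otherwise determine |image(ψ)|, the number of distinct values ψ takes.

Since 41 is prime, the nonzero elements of ℤ_{41} form a cyclic group of order 40.
As gcd(9, 40) = 1, raising to the 9th power is a bijection on this group: if u^9 ≡ v^9 then (uv^{−1})^9 = 1, and the only element of order dividing gcd(9, 40) = 1 is 1, so u = v.
With ψ(0) = 0 this makes ψ injective on all of ℤ_{41}, hence bijective (finite equal-size domain and codomain). In particular ψ is surjective.
Since ψ is surjective, we find the preimage of 35. The inverse of x ↦ x^9 on (ℤ_{41})^× is x ↦ x^9, because 9·9 = 81 = 2·40 + 1 ≡ 1 (mod 40) and x^{40} = 1 for x ≠ 0 (Fermat). So ψ⁻¹(35) = 35^9 mod 41.
Repeated squaring mod 41: 35^1 ≡ 35, 35^2 ≡ 35² = 1225 ≡ 36, 35^4 ≡ 36² = 1296 ≡ 25, 35^8 ≡ 25² = 625 ≡ 10. Since 9 = 8 + 1, 35^9 ≡ 10·35: 10·35 = 350 ≡ 22. So 35^9 ≡ 22 (mod 41).
Hence ψ⁻¹(35) = 22.

22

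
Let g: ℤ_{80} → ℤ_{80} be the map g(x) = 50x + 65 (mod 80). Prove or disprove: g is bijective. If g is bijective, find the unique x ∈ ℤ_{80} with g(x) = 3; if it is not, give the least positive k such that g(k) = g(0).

Recall: g is injective when g(u) = g(v) forces u = v.
We have gcd(50, 80) = 10 > 1. Taking u = 0 and v = 8: g(0) = 65 and g(8) = 50·8 + 65 = 465 ≡ 65 (mod 80).
So g(0) = g(8) while 0 ≠ 8, therefore g is not injective, hence not bijective.
Since g is not bijective, we find the least positive k with g(k) = g(0): this means 50k ≡ 0 (mod 80), i.e. 80 ∣ 50k. Since gcd(50, 80) = 10, dividing through by 10 this holds exactly when 8 ∣ 5k, and as gcd(5, 8) = 1, exactly when 8 ∣ k.
The smallest positive such k is 8.

8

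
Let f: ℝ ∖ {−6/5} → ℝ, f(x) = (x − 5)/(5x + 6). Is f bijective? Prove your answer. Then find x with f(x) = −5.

If f(x) = 1/5, cross-multiplying gives 5(x − 5) = 1(5x + 6), which simplifies to −25 = 6 — false.  So 1/5 has no preimage and f is not surjective.
Hence f is not bijective.
Solving f(x) = −5: cross-multiplying gives x − 5 = −5(5x + 6), which rearranges to 26x = −25, so x = −25/26.

-25/26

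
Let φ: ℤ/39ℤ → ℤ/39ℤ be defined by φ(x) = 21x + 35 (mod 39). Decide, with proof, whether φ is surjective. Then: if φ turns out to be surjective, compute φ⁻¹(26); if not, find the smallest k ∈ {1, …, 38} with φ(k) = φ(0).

13

Since gcd(21, 39) = 3, we have 21x ≡ 0 (mod 3) for all x, so φ(x) ≡ 2 (mod 3).
But 0 ≢ 2 (mod 3), so 0 ∈ ℤ/39ℤ has no preimage. Thus φ is not surjective.
Since φ is not surjective, we find the least positive k with φ(k) = φ(0): this means 21k ≡ 0 (mod 39), i.e. 39 ∣ 21k. Since gcd(21, 39) = 3, dividing through by 3 this holds exactly when 13 ∣ 7k, and as gcd(7, 13) = 1, exactly when 13 ∣ k.
The smallest positive such k is 13.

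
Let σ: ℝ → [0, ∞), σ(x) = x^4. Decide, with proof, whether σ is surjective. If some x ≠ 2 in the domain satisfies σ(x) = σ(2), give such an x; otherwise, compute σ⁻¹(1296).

-2

For any y ∈ [0, ∞), x = y^{1/4} ∈ ℝ satisfies x^4 = y, so σ is surjective.
For the follow-up, such an x exists: taking x = −2 ∈ ℝ gives σ(−2) = 16 = σ(2) with −2 ≠ 2.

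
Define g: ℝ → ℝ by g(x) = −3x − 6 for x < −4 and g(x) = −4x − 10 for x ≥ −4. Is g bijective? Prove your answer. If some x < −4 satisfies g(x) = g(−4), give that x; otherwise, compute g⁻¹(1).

Both pieces are strictly decreasing (slopes −3 and −4), so each is injective on its own interval.
The left piece maps (−∞, −4) onto (6, ∞); the right piece maps [−4, ∞) onto (−∞, 6].
Since 6 = 6, the images partition ℝ: g is injective and surjective, hence bijective.
Because the two images are disjoint, no x < −4 has g(x) = g(−4), so we compute g⁻¹(1): 1 lies in (−∞, 6], so solve −4x − 10 = 1: x = (1 + 10)/(−4) = −11/4.

-11/4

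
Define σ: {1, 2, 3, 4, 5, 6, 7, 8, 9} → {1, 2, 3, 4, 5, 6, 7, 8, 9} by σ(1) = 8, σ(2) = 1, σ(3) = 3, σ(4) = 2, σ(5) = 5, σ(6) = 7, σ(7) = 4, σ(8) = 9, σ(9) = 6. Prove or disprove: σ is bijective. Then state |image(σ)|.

The values 8, 1, 3, 2, 5, 7, 4, 9, 6 are a permutation of {1, 2, 3, 4, 5, 6, 7, 8, 9}: each element appears exactly once.
So σ is injective and surjective, hence bijective.
The image of σ is {1, 2, 3, 4, 5, 6, 7, 8, 9}, which has 9 elements.

9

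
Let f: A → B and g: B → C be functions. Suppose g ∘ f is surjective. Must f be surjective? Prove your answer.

not surjective

No. Take A = {0, 1}, B = {0, 1, 2, 3, 4}, C = {0}, f(a) = 0 for every a ∈ A, and g(b) = 0 for every b ∈ B.
Then g ∘ f is surjective onto {0}, but 4 ∈ B has no preimage under f, so f is not surjective.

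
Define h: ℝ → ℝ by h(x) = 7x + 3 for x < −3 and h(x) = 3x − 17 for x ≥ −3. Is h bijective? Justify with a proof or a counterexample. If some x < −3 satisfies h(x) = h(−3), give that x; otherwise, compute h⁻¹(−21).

Both pieces are strictly increasing (slopes 7 and 3), so each is injective on its own interval.
The left piece maps (−∞, −3) onto (−∞, −18); the right piece maps [−3, ∞) onto [−26, ∞).
These images overlap. In particular h(−3) = −26 (right piece), and solving 7x + 3 = −26 on the left piece gives x = −29/7 < −3.
So h(−29/7) = h(−3) with −29/7 ≠ −3, and h is not injective, hence not bijective. This x = −29/7 is the requested value below −3.

-29/7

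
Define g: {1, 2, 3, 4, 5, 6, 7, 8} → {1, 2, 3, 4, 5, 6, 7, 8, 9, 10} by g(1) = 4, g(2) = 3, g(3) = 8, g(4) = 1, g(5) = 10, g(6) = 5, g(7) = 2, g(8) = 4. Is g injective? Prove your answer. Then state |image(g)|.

g(1) = 4 = g(8) with 1 ≠ 8, so g is not injective.
The image of g is {1, 2, 3, 4, 5, 8, 10}, which has 7 elements.

7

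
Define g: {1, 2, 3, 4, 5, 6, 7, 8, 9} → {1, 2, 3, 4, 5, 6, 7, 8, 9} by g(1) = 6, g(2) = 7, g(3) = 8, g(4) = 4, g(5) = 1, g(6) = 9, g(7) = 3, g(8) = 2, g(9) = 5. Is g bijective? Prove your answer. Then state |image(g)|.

9

The values 6, 7, 8, 4, 1, 9, 3, 2, 5 are a permutation of {1, 2, 3, 4, 5, 6, 7, 8, 9}: each element appears exactly once.
So g is injective and surjective, hence bijective.
The image of g is {1, 2, 3, 4, 5, 6, 7, 8, 9}, which has 9 elements.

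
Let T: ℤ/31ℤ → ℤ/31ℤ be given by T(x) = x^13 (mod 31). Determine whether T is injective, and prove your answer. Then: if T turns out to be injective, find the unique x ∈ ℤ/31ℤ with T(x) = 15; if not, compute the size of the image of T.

Since 31 is prime, the nonzero elements of ℤ/31ℤ form a cyclic group of order 30.
As gcd(13, 30) = 1, raising to the 13th power is a bijection on this group: if a^13 ≡ b^13 then (ab^{−1})^13 = 1, and the only element of order dividing gcd(13, 30) = 1 is 1, so a = b.
With T(0) = 0 this makes T injective on all of ℤ/31ℤ, hence bijective (finite equal-size domain and codomain). In particular T is injective.
Since T is injective, we find the preimage of 15. The inverse of x ↦ x^13 on (ℤ/31ℤ)^× is x ↦ x^7, because 13·7 = 91 = 3·30 + 1 ≡ 1 (mod 30) and x^{30} = 1 for x ≠ 0 (Fermat). So T⁻¹(15) = 15^7 mod 31.
Repeated squaring mod 31: 15^1 ≡ 15, 15^2 ≡ 15² = 225 ≡ 8, 15^4 ≡ 8² = 64 ≡ 2. Since 7 = 4 + 2 + 1, 15^7 ≡ 2·8·15: 2·8 = 16, then 16·15 = 240 ≡ 23. So 15^7 ≡ 23 (mod 31).
Hence T⁻¹(15) = 23.

23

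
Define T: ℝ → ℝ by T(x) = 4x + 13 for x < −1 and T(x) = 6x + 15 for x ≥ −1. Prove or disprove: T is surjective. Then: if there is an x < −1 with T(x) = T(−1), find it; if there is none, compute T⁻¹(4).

Both pieces are strictly increasing (slopes 4 and 6), so each is injective on its own interval.
The left piece maps (−∞, −1) onto (−∞, 9); the right piece maps [−1, ∞) onto [9, ∞).
These images together cover ℝ, so T is surjective.
Because the two images are disjoint, no x < −1 has T(x) = T(−1), so we compute T⁻¹(4): 4 lies in (−∞, 9), so solve 4x + 13 = 4: x = (4 − 13)/4 = −9/4.

-9/4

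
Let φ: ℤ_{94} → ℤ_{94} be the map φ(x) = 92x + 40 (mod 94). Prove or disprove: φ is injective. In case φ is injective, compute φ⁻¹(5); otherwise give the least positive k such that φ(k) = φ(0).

We have gcd(92, 94) = 2 > 1. Taking x_1 = 0 and x_2 = 47: φ(0) = 40 and φ(47) = 92·47 + 40 = 4364 ≡ 40 (mod 94).
So φ(0) = φ(47) while 0 ≠ 47, thus φ is not injective.
Since φ is not injective, we find the least positive k with φ(k) = φ(0): this means 92k ≡ 0 (mod 94), i.e. 94 ∣ 92k. Since gcd(92, 94) = 2, dividing through by 2 this holds exactly when 47 ∣ 46k, and as gcd(46, 47) = 1, exactly when 47 ∣ k.
The smallest positive such k is 47.

47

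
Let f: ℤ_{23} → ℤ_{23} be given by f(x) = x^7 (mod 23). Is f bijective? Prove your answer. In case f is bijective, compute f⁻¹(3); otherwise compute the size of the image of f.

6

Since 23 is prime, the nonzero elements of ℤ_{23} form a cyclic group of order 22.
As gcd(7, 22) = 1, raising to the 7th power is a bijection on this group: if a^7 ≡ b^7 then (ab^{−1})^7 = 1, and the only element of order dividing gcd(7, 22) = 1 is 1, so a = b.
With f(0) = 0 this makes f injective on all of ℤ_{23}, hence bijective (finite equal-size domain and codomain). In particular f is bijective.
Since f is bijective, we find the preimage of 3. The inverse of x ↦ x^7 on (ℤ_{23})^× is x ↦ x^19, because 7·19 = 133 = 6·22 + 1 ≡ 1 (mod 22) and x^{22} = 1 for x ≠ 0 (Fermat). So f⁻¹(3) = 3^19 mod 23.
Repeated squaring mod 23: 3^1 ≡ 3, 3^2 ≡ 3² = 9, 3^4 ≡ 9² = 81 ≡ 12, 3^8 ≡ 12² = 144 ≡ 6, 3^16 ≡ 6² = 36 ≡ 13. Since 19 = 16 + 2 + 1, 3^19 ≡ 13·9·3: 13·9 = 117 ≡ 2, then 2·3 = 6. So 3^19 ≡ 6 (mod 23).
Hence f⁻¹(3) = 6.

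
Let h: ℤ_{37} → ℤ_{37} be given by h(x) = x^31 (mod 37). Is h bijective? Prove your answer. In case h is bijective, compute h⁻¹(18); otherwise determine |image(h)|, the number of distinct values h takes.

Since 37 is prime, the nonzero elements of ℤ_{37} form a cyclic group of order 36.
As gcd(31, 36) = 1, raising to the 31st power is a bijection on this group: if s^31 ≡ t^31 then (st^{−1})^31 = 1, and the only element of order dividing gcd(31, 36) = 1 is 1, so s = t.
With h(0) = 0 this makes h injective on all of ℤ_{37}, hence bijective (finite equal-size domain and codomain). In particular h is bijective.
Since h is bijective, we find the preimage of 18. The inverse of x ↦ x^31 on (ℤ_{37})^× is x ↦ x^7, because 31·7 = 217 = 6·36 + 1 ≡ 1 (mod 36) and x^{36} = 1 for x ≠ 0 (Fermat). So h⁻¹(18) = 18^7 mod 37.
Repeated squaring mod 37: 18^1 ≡ 18, 18^2 ≡ 18² = 324 ≡ 28, 18^4 ≡ 28² = 784 ≡ 7. Since 7 = 4 + 2 + 1, 18^7 ≡ 7·28·18: 7·28 = 196 ≡ 11, then 11·18 = 198 ≡ 13. So 18^7 ≡ 13 (mod 37).
Hence h⁻¹(18) = 13.

13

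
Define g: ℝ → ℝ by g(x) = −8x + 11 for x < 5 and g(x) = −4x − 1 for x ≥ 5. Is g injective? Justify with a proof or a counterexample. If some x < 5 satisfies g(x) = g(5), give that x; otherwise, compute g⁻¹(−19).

4

Both pieces are strictly decreasing (slopes −8 and −4), so each is injective on its own interval.
The left piece maps (−∞, 5) onto (−29, ∞); the right piece maps [5, ∞) onto (−∞, −21].
These images overlap. In particular g(5) = −21 (right piece), and solving −8x + 11 = −21 on the left piece gives x = 4 < 5.
So g(4) = g(5) with 4 ≠ 5, and g is not injective. This x = 4 is the requested value below 5.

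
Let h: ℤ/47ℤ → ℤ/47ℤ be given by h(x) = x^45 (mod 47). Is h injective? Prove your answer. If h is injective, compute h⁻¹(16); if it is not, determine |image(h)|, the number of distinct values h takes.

Since 47 is prime, the nonzero elements of ℤ/47ℤ form a cyclic group of order 46.
As gcd(45, 46) = 1, raising to the 45th power is a bijection on this group: if s^45 ≡ t^45 then (st^{−1})^45 = 1, and the only element of order dividing gcd(45, 46) = 1 is 1, so s = t.
With h(0) = 0 this makes h injective on all of ℤ/47ℤ, hence bijective (finite equal-size domain and codomain). In particular h is injective.
Since h is injective, we find the preimage of 16. The inverse of x ↦ x^45 on (ℤ/47ℤ)^× is x ↦ x^45, because 45·45 = 2025 = 44·46 + 1 ≡ 1 (mod 46) and x^{46} = 1 for x ≠ 0 (Fermat). So h⁻¹(16) = 16^45 mod 47.
Repeated squaring mod 47: 16^1 ≡ 16, 16^2 ≡ 16² = 256 ≡ 21, 16^4 ≡ 21² = 441 ≡ 18, 16^8 ≡ 18² = 324 ≡ 42, 16^16 ≡ 42² = 1764 ≡ 25, 16^32 ≡ 25² = 625 ≡ 14. Since 45 = 32 + 8 + 4 + 1, 16^45 ≡ 14·42·18·16: 14·42 = 588 ≡ 24, then 24·18 = 432 ≡ 9, then 9·16 = 144 ≡ 3. So 16^45 ≡ 3 (mod 47).
Hence h⁻¹(16) = 3.

3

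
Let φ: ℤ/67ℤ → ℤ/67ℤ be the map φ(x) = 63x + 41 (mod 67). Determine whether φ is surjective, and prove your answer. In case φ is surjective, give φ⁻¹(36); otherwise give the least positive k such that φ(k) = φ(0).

Since gcd(63, 67) = 1, 63 is invertible modulo 67. Euclid's algorithm: 67 = 1·63 + 4, 63 = 15·4 + 3, 4 = 1·3 + 1; back-substituting gives 1 = 50·63 − 47·67, so 63⁻¹ ≡ 50 (mod 67).
Then y ↦ 50(y − 41) is a two-sided inverse to φ, so every y ∈ ℤ/67ℤ has a preimage.
So φ is surjective.
Since φ is surjective, we find φ⁻¹(36): we need 63x ≡ 36 − 41 ≡ 62 (mod 67). Using 63⁻¹ = 50: x ≡ 50·62 = 3100 = 46·67 + 18, so x = 18.
Check: φ(18) = 63·18 + 41 = 1175 = 17·67 + 36 ≡ 36 (mod 67).

18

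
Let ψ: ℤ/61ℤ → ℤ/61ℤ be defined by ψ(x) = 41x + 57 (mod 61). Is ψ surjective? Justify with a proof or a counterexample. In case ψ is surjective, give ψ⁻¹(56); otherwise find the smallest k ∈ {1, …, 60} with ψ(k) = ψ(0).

58

Recall: surjectivity means every element of the codomain has a preimage under ψ.
Since gcd(41, 61) = 1, 41 is invertible modulo 61. Euclid's algorithm: 61 = 1·41 + 20, 41 = 2·20 + 1; back-substituting gives 1 = 3·41 − 2·61, so 41⁻¹ ≡ 3 (mod 61).
For any y ∈ ℤ/61ℤ, x = 3(y − 57) mod 61 satisfies ψ(x) = 41·3(y − 57) + 57 ≡ y (since 41·3 ≡ 1 mod 61). So every y has a preimage.
Hence ψ is surjective.
Since ψ is surjective, we compute ψ⁻¹(56): solve 41x + 57 ≡ 56 (mod 61), i.e. 41x ≡ 60 (mod 61).
Multiplying by 41⁻¹ = 3 gives x ≡ 3·60 = 180 = 2·61 + 58 ≡ 58 (mod 61).
Check: ψ(58) = 41·58 + 57 = 2435 = 39·61 + 56 ≡ 56 (mod 61).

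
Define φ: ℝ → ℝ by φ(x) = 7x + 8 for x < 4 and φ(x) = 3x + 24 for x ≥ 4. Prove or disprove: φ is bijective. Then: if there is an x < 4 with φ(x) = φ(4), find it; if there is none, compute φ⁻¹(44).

Both pieces are strictly increasing (slopes 7 and 3), so each is injective on its own interval.
The left piece maps (−∞, 4) onto (−∞, 36); the right piece maps [4, ∞) onto [36, ∞).
Since 36 = 36, the images partition ℝ: φ is injective and surjective, hence bijective.
Because the two images are disjoint, no x < 4 has φ(x) = φ(4), so we compute φ⁻¹(44): 44 lies in [36, ∞), so solve 3x + 24 = 44: x = (44 − 24)/3 = 20/3.

20/3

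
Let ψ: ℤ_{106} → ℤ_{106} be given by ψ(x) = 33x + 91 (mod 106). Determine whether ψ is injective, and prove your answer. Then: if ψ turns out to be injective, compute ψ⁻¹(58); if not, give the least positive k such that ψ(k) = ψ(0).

105

Recall that injectivity means: for all x_1, x_2 in the domain, ψ(x_1) = ψ(x_2) implies x_1 = x_2.
If ψ(x_1) = ψ(x_2), then 33x_1 ≡ 33x_2 (mod 106). Because gcd(33, 106) = 1, we may cancel 33 to get x_1 ≡ x_2 (mod 106).
Hence ψ is injective.
We now compute 33⁻¹ mod 106 explicitly. Euclid's algorithm: 106 = 3·33 + 7, 33 = 4·7 + 5, 7 = 1·5 + 2, 5 = 2·2 + 1; back-substituting gives 1 = 45·33 − 14·106, so 33⁻¹ ≡ 45 (mod 106).
Since ψ is injective, we find ψ⁻¹(58): we need 33x ≡ 58 − 91 ≡ 73 (mod 106). Using 33⁻¹ = 45: x ≡ 45·73 = 3285 = 30·106 + 105, so x = 105.
Check: ψ(105) = 33·105 + 91 = 3556 = 33·106 + 58 ≡ 58 (mod 106).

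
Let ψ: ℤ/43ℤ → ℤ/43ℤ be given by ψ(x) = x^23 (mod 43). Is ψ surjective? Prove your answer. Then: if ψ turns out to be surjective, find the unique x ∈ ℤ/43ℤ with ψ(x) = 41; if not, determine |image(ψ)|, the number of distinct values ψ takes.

16

Since 43 is prime, the nonzero elements of ℤ/43ℤ form a cyclic group of order 42.
As gcd(23, 42) = 1, raising to the 23rd power is a bijection on this group: if s^23 ≡ t^23 then (st^{−1})^23 = 1, and the only element of order dividing gcd(23, 42) = 1 is 1, so s = t.
With ψ(0) = 0 this makes ψ injective on all of ℤ/43ℤ, hence bijective (finite equal-size domain and codomain). In particular ψ is surjective.
Since ψ is surjective, we find the preimage of 41. The inverse of x ↦ x^23 on (ℤ/43ℤ)^× is x ↦ x^11, because 23·11 = 253 = 6·42 + 1 ≡ 1 (mod 42) and x^{42} = 1 for x ≠ 0 (Fermat). So ψ⁻¹(41) = 41^11 mod 43.
Repeated squaring mod 43: 41^1 ≡ 41, 41^2 ≡ 41² = 1681 ≡ 4, 41^4 ≡ 4² = 16, 41^8 ≡ 16² = 256 ≡ 41. Since 11 = 8 + 2 + 1, 41^11 ≡ 41·4·41: 41·4 = 164 ≡ 35, then 35·41 = 1435 ≡ 16. So 41^11 ≡ 16 (mod 43).
Hence ψ⁻¹(41) = 16.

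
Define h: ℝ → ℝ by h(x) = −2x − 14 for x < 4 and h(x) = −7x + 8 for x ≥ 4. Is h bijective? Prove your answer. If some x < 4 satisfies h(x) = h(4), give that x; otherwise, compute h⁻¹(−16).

Both pieces are strictly decreasing (slopes −2 and −7), so each is injective on its own interval.
The left piece maps (−∞, 4) onto (−22, ∞); the right piece maps [4, ∞) onto (−∞, −20].
These images overlap. In particular h(4) = −20 (right piece), and solving −2x − 14 = −20 on the left piece gives x = 3 < 4.
So h(3) = h(4) with 3 ≠ 4, and h is not injective, hence not bijective. This x = 3 is the requested value below 4.

3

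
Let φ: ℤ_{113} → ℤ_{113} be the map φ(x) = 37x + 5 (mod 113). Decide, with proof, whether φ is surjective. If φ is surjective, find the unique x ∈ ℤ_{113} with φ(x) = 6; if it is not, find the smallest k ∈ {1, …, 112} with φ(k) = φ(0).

Since gcd(37, 113) = 1, 37 is invertible modulo 113. Euclid's algorithm: 113 = 3·37 + 2, 37 = 18·2 + 1; back-substituting gives 1 = 55·37 − 18·113, so 37⁻¹ ≡ 55 (mod 113).
Then y ↦ 55(y − 5) is a two-sided inverse to φ, so every y ∈ ℤ_{113} has a preimage.
Thus φ is surjective.
Since φ is surjective, we find φ⁻¹(6): we need 37x ≡ 6 − 5 ≡ 1 (mod 113). Using 37⁻¹ = 55: x ≡ 55·1 = 55, so x = 55.
Check: φ(55) = 37·55 + 5 = 2040 = 18·113 + 6 ≡ 6 (mod 113).

55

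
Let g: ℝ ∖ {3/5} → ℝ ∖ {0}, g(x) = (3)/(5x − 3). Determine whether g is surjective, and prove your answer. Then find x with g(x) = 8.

27/40

For any y ≠ 0, solving y(5x − 3) = 3 for x gives a well-defined x ≠ 3/5. So g is surjective.
Solving g(x) = 8: cross-multiplying gives 3 = 8(5x − 3), which rearranges to −40x = −27, so x = 27/40.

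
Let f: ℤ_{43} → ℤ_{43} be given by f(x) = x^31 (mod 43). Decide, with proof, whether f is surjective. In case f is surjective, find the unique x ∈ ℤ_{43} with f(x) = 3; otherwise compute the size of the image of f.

19

Since 43 is prime, the nonzero elements of ℤ_{43} form a cyclic group of order 42.
As gcd(31, 42) = 1, raising to the 31st power is a bijection on this group: if a^31 ≡ b^31 then (ab^{−1})^31 = 1, and the only element of order dividing gcd(31, 42) = 1 is 1, so a = b.
With f(0) = 0 this makes f injective on all of ℤ_{43}, hence bijective (finite equal-size domain and codomain). In particular f is surjective.
Since f is surjective, we find the preimage of 3. The inverse of x ↦ x^31 on (ℤ_{43})^× is x ↦ x^19, because 31·19 = 589 = 14·42 + 1 ≡ 1 (mod 42) and x^{42} = 1 for x ≠ 0 (Fermat). So f⁻¹(3) = 3^19 mod 43.
Repeated squaring mod 43: 3^1 ≡ 3, 3^2 ≡ 3² = 9, 3^4 ≡ 9² = 81 ≡ 38, 3^8 ≡ 38² = 1444 ≡ 25, 3^16 ≡ 25² = 625 ≡ 23. Since 19 = 16 + 2 + 1, 3^19 ≡ 23·9·3: 23·9 = 207 ≡ 35, then 35·3 = 105 ≡ 19. So 3^19 ≡ 19 (mod 43).
Hence f⁻¹(3) = 19.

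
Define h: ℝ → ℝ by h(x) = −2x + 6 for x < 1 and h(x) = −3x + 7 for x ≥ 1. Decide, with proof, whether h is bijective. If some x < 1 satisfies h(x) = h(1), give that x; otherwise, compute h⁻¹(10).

-2

Both pieces are strictly decreasing (slopes −2 and −3), so each is injective on its own interval.
The left piece maps (−∞, 1) onto (4, ∞); the right piece maps [1, ∞) onto (−∞, 4].
Since 4 = 4, the images partition ℝ: h is injective and surjective, hence bijective.
Because the two images are disjoint, no x < 1 has h(x) = h(1), so we compute h⁻¹(10): 10 lies in (4, ∞), so solve −2x + 6 = 10: x = (10 − 6)/(−2) = −2.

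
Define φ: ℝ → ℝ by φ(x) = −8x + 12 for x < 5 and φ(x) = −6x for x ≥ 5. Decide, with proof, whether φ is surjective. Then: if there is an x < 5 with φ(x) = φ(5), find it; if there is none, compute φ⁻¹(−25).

37/8

Both pieces are strictly decreasing (slopes −8 and −6), so each is injective on its own interval.
The left piece maps (−∞, 5) onto (−28, ∞); the right piece maps [5, ∞) onto (−∞, −30].
The union (−28, ∞) ∪ (−∞, −30] omits the interval between −28 and −30; in particular −28 has no preimage. So φ is not surjective.
Because the two images are disjoint, no x < 5 has φ(x) = φ(5), so we compute φ⁻¹(−25): −25 lies in (−28, ∞), so solve −8x + 12 = −25: x = (−25 − 12)/(−8) = 37/8.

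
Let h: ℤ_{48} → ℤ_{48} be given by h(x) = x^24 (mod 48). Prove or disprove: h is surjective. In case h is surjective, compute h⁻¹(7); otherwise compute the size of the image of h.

4

h(2): Repeated squaring mod 48: 2^1 ≡ 2, 2^2 ≡ 2² = 4, 2^4 ≡ 4² = 16, 2^8 ≡ 16² = 256 ≡ 16, 2^16 ≡ 16² = 256 ≡ 16. Since 24 = 16 + 8, 2^24 ≡ 16·16: 16·16 = 256 ≡ 16. So 2^24 ≡ 16 (mod 48).
h(4): Repeated squaring mod 48: 4^1 ≡ 4, 4^2 ≡ 4² = 16, 4^4 ≡ 16² = 256 ≡ 16, 4^8 ≡ 16² = 256 ≡ 16, 4^16 ≡ 16² = 256 ≡ 16. Since 24 = 16 + 8, 4^24 ≡ 16·16: 16·16 = 256 ≡ 16. So 4^24 ≡ 16 (mod 48).
So h(2) = h(4) = 16 while 2 ≠ 4, so h is not injective.
A non-injective map from the 48-element set ℤ_{48} to itself takes at most 47 distinct values, so it cannot be surjective. Hence h is not surjective.
Since h is not surjective, we determine |image(h)|. Computing x^24 mod 48 for each x (by repeated squaring, reducing mod 48 at every step), the values h(0), h(1), …, h(47) are: 0, 1, 16, 33, 16, 1, 0, 1, 16, 33, 16, 1, 0, 1, 16, 33, 16, 1, 0, 1, 16, 33, 16, 1, 0, 1, 16, 33, 16, 1, 0, 1, 16, 33, 16, 1, 0, 1, 16, 33, 16, 1, 0, 1, 16, 33, 16, 1.
The distinct values are {0, 1, 16, 33}; there are 4 of them.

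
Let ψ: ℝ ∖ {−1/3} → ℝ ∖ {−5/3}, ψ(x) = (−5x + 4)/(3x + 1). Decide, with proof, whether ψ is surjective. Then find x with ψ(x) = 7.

-3/26

For any y ≠ −5/3, solving y(3x + 1) = −5x + 4 for x gives a well-defined x ≠ −1/3. So ψ is surjective.
Solving ψ(x) = 7: cross-multiplying gives −5x + 4 = 7(3x + 1), which rearranges to −26x = 3, so x = −3/26.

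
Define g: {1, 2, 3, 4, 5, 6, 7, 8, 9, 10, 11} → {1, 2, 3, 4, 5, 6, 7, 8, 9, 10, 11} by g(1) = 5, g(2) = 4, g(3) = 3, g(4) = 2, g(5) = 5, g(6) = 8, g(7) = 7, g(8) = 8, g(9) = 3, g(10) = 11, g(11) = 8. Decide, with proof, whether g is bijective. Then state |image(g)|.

g(1) = 5 = g(5) with 1 ≠ 5, so g is not injective, hence not bijective.
The image of g is {2, 3, 4, 5, 7, 8, 11}, which has 7 elements.

7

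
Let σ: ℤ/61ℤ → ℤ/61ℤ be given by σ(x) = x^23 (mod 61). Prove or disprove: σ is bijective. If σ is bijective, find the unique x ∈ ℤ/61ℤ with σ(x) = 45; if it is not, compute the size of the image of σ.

Since 61 is prime, the nonzero elements of ℤ/61ℤ form a cyclic group of order 60.
As gcd(23, 60) = 1, raising to the 23rd power is a bijection on this group: if a^23 ≡ b^23 then (ab^{−1})^23 = 1, and the only element of order dividing gcd(23, 60) = 1 is 1, so a = b.
With σ(0) = 0 this makes σ injective on all of ℤ/61ℤ, hence bijective (finite equal-size domain and codomain). In particular σ is bijective.
Since σ is bijective, we find the preimage of 45. The inverse of x ↦ x^23 on (ℤ/61ℤ)^× is x ↦ x^47, because 23·47 = 1081 = 18·60 + 1 ≡ 1 (mod 60) and x^{60} = 1 for x ≠ 0 (Fermat). So σ⁻¹(45) = 45^47 mod 61.
Repeated squaring mod 61: 45^1 ≡ 45, 45^2 ≡ 45² = 2025 ≡ 12, 45^4 ≡ 12² = 144 ≡ 22, 45^8 ≡ 22² = 484 ≡ 57, 45^16 ≡ 57² = 3249 ≡ 16, 45^32 ≡ 16² = 256 ≡ 12. Since 47 = 32 + 8 + 4 + 2 + 1, 45^47 ≡ 12·57·22·12·45: 12·57 = 684 ≡ 13, then 13·22 = 286 ≡ 42, then 42·12 = 504 ≡ 16, then 16·45 = 720 ≡ 49. So 45^47 ≡ 49 (mod 61).
Hence σ⁻¹(45) = 49.

49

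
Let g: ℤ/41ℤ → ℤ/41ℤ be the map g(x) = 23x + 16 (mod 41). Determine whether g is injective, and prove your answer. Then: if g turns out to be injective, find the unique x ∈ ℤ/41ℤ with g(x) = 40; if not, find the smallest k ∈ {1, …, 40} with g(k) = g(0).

26

By definition, g is injective if g(u) = g(v) implies u = v.
Suppose g(u) = g(v) in ℤ/41ℤ. Then 23u + 16 ≡ 23v + 16 (mod 41), hence 23(u − v) ≡ 0 (mod 41).
Since gcd(23, 41) = 1, 23 is invertible modulo 41, so u − v ≡ 0 (mod 41), i.e. u = v.
Hence g is injective.
We now compute 23⁻¹ mod 41 explicitly. Euclid's algorithm: 41 = 1·23 + 18, 23 = 1·18 + 5, 18 = 3·5 + 3, 5 = 1·3 + 2, 3 = 1·2 + 1; back-substituting gives 1 = 25·23 − 14·41, so 23⁻¹ ≡ 25 (mod 41).
Since g is injective, we find g⁻¹(40): we need 23x ≡ 40 − 16 ≡ 24 (mod 41). Using 23⁻¹ = 25: x ≡ 25·24 = 600 = 14·41 + 26, so x = 26.
Check: g(26) = 23·26 + 16 = 614 = 14·41 + 40 ≡ 40 (mod 41).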